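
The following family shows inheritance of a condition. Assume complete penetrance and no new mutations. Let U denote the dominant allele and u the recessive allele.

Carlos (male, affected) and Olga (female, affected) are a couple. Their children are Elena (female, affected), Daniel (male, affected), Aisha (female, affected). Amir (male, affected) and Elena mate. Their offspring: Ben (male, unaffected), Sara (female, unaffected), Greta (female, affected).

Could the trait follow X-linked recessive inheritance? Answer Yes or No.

Under X-linked recessive, Ben (unaffected, male) cannot arise from Amir (affected) × Elena (affected).

No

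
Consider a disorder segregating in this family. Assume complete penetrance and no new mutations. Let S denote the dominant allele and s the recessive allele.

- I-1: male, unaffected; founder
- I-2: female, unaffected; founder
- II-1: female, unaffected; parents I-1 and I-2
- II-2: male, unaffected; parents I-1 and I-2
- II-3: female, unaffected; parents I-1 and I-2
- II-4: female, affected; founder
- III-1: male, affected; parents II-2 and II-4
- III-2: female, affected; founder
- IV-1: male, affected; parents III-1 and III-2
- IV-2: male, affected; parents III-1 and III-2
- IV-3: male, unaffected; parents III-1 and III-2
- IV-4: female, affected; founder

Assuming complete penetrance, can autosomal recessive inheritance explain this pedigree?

No

Under autosomal recessive, IV-3 (unaffected, male) cannot arise from III-1 (affected) × III-2 (affected).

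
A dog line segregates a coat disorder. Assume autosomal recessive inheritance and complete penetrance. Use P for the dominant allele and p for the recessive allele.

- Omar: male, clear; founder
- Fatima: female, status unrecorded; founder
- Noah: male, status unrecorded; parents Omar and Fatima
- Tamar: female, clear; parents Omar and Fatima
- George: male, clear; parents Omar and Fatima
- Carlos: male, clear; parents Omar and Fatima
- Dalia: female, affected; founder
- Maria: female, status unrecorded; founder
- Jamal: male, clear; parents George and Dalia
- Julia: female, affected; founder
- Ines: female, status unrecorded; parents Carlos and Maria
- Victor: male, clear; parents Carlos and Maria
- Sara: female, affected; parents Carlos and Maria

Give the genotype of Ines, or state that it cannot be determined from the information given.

Ines's phenotype is unrecorded, and no parent or child forces a single allele at both positions; consistent genotype assignments exist with Ines as PP or Pp or pp.

cannot be determined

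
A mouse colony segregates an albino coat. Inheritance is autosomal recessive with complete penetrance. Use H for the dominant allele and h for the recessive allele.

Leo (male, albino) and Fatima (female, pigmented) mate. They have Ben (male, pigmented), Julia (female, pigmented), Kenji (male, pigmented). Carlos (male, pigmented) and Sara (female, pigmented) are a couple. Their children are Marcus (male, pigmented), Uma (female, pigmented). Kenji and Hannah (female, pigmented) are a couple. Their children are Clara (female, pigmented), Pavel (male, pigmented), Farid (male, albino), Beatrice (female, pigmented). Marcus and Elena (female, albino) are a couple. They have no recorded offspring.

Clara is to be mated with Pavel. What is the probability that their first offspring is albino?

1/9

Kenji is pigmented so carries H and received h from Leo (hh), so Kenji is Hh.
Hannah is pigmented so carries H and passed h to Farid (hh), so Hannah is Hh.
Clara is a pigmented offspring of Kenji (Hh) × Hannah (Hh), whose cross gives 1/4 HH : 1/2 Hh : 1/4 hh; conditioning on being pigmented, Clara is HH with probability 1/3, Hh with probability 2/3.
Pavel is a pigmented offspring of Kenji (Hh) × Hannah (Hh), whose cross gives 1/4 HH : 1/2 Hh : 1/4 hh; conditioning on being pigmented, Pavel is HH with probability 1/3, Hh with probability 2/3.
Summing over parental genotype combinations, P(offspring is albino) = 4/9·1/4 = 1/9.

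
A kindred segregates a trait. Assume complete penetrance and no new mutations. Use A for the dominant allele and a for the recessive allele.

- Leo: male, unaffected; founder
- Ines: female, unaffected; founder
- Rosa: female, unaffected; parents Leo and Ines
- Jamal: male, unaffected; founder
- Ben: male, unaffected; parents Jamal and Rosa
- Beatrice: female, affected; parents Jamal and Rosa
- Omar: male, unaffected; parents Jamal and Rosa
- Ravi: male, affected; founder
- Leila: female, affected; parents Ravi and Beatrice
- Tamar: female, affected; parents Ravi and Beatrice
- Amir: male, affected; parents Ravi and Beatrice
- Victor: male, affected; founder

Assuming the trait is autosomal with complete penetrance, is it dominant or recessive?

Jamal and Rosa are both unaffected yet have an affected child Beatrice. Under dominance, an affected child requires at least one affected parent, so the trait cannot be dominant.

recessive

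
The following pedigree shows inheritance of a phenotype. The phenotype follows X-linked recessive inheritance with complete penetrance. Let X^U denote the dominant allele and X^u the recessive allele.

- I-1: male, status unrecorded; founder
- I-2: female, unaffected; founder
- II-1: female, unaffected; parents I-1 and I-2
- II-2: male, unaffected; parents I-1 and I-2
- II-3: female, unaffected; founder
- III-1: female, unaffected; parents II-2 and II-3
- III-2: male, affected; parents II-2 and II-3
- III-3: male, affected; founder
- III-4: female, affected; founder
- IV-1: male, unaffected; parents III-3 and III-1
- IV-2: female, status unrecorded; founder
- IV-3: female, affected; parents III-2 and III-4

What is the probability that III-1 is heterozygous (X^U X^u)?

1/3

II-2 is unaffected, so II-2 is X^U Y.
II-3 is unaffected so carries U and passed u to III-2 (X^u Y), so II-3 is X^U X^u.
Their cross gives offspring ratios 1/2 X^U X^U : 1/2 X^U X^u. Conditioning on III-1 being unaffected, P(X^U X^u) = 1/2 / 1 = 1/2 before taking III-1's own offspring into account.
III-3 is affected, so III-3 is X^u Y.
Now use III-1's offspring. Probability of each recorded status — unaffected son IV-1: 1/2 if III-1 is X^U X^u, 1 if X^U X^U.
Bayes: P(X^U X^u) = 1/2·1/2 / (1/2·1/2 + 1/2·1) = 1/3.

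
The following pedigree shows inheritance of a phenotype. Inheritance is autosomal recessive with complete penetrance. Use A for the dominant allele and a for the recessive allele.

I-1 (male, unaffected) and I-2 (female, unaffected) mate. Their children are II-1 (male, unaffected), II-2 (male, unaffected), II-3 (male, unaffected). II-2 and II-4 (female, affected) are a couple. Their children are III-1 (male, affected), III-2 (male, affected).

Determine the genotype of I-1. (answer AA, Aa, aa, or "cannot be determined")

I-1's phenotype allows AA or Aa, and no parent or child forces a single allele at both positions; consistent genotype assignments exist with I-1 as AA or Aa.

cannot be determined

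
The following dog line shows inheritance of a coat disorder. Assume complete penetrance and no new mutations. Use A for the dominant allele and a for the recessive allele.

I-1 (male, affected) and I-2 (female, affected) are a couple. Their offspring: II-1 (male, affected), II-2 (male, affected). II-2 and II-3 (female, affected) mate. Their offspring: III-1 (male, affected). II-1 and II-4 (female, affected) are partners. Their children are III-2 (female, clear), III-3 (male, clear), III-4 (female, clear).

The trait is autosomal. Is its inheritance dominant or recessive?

dominant

II-1 and II-4 are both affected yet have a clear child III-2. Under a recessive model two affected parents are homozygous and every child would be affected, so the trait cannot be recessive.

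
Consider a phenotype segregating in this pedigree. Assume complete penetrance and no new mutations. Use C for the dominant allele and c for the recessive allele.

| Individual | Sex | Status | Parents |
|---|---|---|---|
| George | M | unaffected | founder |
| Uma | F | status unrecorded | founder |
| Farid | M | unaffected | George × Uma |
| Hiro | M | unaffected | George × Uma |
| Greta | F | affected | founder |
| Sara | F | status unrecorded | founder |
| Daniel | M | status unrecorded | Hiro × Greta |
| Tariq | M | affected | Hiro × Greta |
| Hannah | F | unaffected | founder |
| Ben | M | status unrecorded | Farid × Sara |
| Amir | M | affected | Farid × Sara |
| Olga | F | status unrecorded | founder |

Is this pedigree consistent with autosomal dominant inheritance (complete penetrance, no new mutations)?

A consistent assignment under autosomal dominant exists: George cc, Uma Cc, Farid cc, Hiro cc, Greta CC, Sara CC, Daniel Cc, Tariq Cc, Hannah cc, Ben Cc, Amir Cc, Olga CC.
In this assignment every recorded phenotype matches its genotype and every non-founder's genotype is obtainable from its parents' genotypes, so the pedigree is consistent.

Yes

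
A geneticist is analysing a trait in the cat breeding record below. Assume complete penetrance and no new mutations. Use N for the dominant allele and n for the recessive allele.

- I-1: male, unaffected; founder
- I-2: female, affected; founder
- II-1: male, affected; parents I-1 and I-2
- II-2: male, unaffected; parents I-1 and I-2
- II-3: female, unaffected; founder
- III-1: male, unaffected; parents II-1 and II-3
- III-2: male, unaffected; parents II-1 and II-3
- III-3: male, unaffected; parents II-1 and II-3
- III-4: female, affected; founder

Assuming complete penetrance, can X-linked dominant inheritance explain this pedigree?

Yes

A consistent assignment under X-linked dominant exists: I-1 X^n Y, I-2 X^N X^n, II-1 X^N Y, II-2 X^n Y, II-3 X^n X^n, III-1 X^n Y, III-2 X^n Y, III-3 X^n Y, III-4 X^N X^N.
In this assignment every recorded phenotype matches its genotype and every non-founder's genotype is obtainable from its parents' genotypes, so the pedigree is consistent.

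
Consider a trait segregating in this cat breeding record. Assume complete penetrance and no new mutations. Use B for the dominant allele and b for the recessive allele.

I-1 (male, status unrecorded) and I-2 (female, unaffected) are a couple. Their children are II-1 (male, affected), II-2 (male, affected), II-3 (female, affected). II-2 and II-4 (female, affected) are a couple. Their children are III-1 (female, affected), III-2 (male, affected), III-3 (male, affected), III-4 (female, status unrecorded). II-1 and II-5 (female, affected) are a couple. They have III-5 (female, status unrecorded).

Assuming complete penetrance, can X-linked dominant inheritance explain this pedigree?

No

Under X-linked dominant, II-1 (affected, male) cannot arise from I-1 (unrecorded) × I-2 (unaffected).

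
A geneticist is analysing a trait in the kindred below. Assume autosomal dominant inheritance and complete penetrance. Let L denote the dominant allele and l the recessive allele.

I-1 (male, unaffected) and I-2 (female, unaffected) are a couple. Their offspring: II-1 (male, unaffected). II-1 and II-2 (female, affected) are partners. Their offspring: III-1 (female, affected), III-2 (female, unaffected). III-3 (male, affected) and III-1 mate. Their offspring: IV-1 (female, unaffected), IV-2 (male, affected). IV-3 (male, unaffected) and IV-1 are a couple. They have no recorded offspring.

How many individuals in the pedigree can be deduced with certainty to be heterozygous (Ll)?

3

Obligate heterozygotes: II-2 is affected so carries L and passed l to III-2 (ll), so II-2 is Ll; III-1 is affected so carries L and received l from II-1 (ll), so III-1 is Ll; III-3 is affected so carries L and passed l to IV-1 (ll), so III-3 is Ll.
Every other individual is either homozygous by phenotype or has at least one consistent homozygous assignment, so the count is 3.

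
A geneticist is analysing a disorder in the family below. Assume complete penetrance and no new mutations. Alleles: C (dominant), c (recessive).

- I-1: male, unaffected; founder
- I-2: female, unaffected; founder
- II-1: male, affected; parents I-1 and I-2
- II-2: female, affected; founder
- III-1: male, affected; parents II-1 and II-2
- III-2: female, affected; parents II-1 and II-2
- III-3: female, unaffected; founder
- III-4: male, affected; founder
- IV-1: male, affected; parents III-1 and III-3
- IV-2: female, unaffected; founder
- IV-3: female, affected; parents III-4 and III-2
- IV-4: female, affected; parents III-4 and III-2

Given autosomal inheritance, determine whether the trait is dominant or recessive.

I-1 and I-2 are both unaffected yet have an affected child II-1. Under dominance, an affected child requires at least one affected parent, so the trait cannot be dominant.

recessive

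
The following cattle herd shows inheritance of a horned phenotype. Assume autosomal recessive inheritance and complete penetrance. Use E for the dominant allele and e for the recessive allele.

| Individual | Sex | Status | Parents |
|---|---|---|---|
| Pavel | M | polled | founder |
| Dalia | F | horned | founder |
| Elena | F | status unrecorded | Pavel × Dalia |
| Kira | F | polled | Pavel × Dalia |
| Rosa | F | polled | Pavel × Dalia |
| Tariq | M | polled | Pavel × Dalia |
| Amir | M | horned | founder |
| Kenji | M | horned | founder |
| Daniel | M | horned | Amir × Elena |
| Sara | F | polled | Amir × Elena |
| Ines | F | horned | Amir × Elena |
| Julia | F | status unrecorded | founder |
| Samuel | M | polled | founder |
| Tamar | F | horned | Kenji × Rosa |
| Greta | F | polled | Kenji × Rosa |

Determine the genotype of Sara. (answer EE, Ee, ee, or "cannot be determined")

Ee

From phenotype alone, Sara is EE or Ee.
Sara is polled so carries E and received e from Amir (ee), so Sara is Ee.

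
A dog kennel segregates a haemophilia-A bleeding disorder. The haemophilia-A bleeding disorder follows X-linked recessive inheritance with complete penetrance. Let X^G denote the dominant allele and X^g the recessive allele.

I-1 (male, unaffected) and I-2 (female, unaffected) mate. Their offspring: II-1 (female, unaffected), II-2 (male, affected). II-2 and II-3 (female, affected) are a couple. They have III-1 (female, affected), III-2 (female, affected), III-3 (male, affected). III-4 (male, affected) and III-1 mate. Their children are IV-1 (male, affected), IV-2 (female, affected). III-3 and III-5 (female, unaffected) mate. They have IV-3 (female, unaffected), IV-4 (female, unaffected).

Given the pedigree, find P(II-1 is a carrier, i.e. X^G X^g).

1/2

I-1 is unaffected, so I-1 is X^G Y.
I-2 is unaffected so carries G and passed g to II-2 (X^g Y), so I-2 is X^G X^g.
Their cross gives offspring ratios 1/2 X^G X^G : 1/2 X^G X^g. Conditioning on II-1 being unaffected, P(X^G X^g) = 1/2 / 1 = 1/2.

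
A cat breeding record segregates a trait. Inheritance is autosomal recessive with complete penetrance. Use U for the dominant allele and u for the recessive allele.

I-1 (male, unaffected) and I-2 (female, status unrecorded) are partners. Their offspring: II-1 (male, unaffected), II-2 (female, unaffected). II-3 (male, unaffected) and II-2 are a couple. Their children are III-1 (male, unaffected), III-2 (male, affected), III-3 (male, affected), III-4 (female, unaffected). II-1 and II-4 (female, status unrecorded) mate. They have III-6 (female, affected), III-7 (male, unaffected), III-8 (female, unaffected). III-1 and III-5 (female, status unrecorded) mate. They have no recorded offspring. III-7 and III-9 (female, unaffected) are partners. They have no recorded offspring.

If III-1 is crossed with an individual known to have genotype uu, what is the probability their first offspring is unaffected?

II-3 is unaffected so carries U and passed u to III-2 (uu), so II-3 is Uu.
II-2 is unaffected so carries U and passed u to III-2 (uu), so II-2 is Uu.
III-1 is an unaffected offspring of II-3 (Uu) × II-2 (Uu), whose cross gives 1/4 UU : 1/2 Uu : 1/4 uu; conditioning on being unaffected, III-1 is UU with probability 1/3, Uu with probability 2/3.
Summing over parental genotype combinations, P(offspring is unaffected) = 1/3·1 + 2/3·1/2 = 2/3.

2/3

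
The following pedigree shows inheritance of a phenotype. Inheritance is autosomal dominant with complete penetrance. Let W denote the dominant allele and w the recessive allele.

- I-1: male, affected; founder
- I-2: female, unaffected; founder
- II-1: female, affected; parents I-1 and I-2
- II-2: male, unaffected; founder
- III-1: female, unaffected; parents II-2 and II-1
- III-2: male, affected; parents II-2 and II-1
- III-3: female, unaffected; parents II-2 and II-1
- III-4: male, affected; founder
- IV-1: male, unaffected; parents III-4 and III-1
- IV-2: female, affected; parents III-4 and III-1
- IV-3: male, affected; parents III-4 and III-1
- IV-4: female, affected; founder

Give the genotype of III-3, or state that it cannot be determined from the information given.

III-3 is unaffected, so III-3 is ww.

ww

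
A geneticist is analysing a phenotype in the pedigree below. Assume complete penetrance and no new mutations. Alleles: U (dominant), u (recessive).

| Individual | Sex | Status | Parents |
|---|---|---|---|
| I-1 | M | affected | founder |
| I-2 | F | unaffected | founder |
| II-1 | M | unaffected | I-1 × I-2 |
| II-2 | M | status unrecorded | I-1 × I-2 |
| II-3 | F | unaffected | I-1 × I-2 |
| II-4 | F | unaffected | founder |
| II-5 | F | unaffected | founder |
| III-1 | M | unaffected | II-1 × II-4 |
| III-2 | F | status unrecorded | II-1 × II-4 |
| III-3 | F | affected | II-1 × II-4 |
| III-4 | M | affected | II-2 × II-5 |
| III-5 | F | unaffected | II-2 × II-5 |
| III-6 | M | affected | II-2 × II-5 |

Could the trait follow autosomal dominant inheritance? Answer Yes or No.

No

Under autosomal dominant, III-3 (affected, female) cannot arise from II-1 (unaffected) × II-4 (unaffected).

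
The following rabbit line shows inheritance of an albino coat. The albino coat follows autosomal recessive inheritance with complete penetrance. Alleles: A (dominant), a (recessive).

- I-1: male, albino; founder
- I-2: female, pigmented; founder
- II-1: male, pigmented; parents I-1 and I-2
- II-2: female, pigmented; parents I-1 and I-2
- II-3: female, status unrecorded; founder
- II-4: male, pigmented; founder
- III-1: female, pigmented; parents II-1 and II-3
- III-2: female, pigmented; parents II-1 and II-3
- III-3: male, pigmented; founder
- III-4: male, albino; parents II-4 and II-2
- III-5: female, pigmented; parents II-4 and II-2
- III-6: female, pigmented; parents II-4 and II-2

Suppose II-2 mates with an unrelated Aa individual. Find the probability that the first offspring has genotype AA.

1/4

II-2 is pigmented so carries A and received a from I-1 (aa), so II-2 is Aa.
The cross gives 1/4 AA : 1/2 Aa : 1/4 aa, so P(offspring has genotype AA) = 1/4.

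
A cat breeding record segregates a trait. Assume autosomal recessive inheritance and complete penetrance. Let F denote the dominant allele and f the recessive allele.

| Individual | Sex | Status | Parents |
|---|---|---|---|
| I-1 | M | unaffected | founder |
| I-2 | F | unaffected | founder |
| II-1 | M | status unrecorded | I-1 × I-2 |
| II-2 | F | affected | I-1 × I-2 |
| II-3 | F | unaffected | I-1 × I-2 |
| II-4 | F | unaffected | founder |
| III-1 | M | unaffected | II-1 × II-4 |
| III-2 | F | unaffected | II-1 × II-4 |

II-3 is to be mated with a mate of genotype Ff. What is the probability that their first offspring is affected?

I-1 is unaffected so carries F and passed f to II-2 (ff), so I-1 is Ff.
I-2 is unaffected so carries F and passed f to II-2 (ff), so I-2 is Ff.
II-3 is an unaffected offspring of I-1 (Ff) × I-2 (Ff), whose cross gives 1/4 FF : 1/2 Ff : 1/4 ff; conditioning on being unaffected, II-3 is FF with probability 1/3, Ff with probability 2/3.
Summing over parental genotype combinations, P(offspring is affected) = 2/3·1/4 = 1/6.

1/6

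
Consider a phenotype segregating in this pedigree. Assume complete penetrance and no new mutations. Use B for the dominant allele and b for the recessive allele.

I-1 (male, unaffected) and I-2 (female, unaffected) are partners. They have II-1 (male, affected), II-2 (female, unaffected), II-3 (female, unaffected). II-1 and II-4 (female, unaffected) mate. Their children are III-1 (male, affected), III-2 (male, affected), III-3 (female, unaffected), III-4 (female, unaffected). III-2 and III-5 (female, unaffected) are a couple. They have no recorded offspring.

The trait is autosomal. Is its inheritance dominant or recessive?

recessive

I-1 and I-2 are both unaffected yet have an affected child II-1. Under dominance, an affected child requires at least one affected parent, so the trait cannot be dominant.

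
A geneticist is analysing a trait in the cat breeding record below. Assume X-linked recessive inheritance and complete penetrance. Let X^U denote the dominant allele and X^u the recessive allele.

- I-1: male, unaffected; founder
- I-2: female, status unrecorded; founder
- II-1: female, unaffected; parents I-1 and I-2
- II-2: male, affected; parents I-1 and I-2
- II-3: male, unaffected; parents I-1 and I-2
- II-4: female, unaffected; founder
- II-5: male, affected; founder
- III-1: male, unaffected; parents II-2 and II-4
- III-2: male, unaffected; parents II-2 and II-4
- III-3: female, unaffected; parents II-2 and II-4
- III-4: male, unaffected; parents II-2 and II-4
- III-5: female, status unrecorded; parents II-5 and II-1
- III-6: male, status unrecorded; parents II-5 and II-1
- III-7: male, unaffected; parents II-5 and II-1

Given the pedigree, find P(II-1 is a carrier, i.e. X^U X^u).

I-1 is unaffected, so I-1 is X^U Y.
I-2 passed U to II-3 (X^U Y) and passed u to II-2 (X^u Y), so I-2 is X^U X^u.
Their cross gives offspring ratios 1/2 X^U X^U : 1/2 X^U X^u. Conditioning on II-1 being unaffected, P(X^U X^u) = 1/2 / 1 = 1/2 before taking II-1's own offspring into account.
II-5 is affected, so II-5 is X^u Y.
Now use II-1's offspring. Probability of each recorded status — unaffected son III-7: 1/2 if II-1 is X^U X^u, 1 if X^U X^U. (III-5, III-6: equally likely either way, so uninformative.)
Bayes: P(X^U X^u) = 1/2·1/2 / (1/2·1/2 + 1/2·1) = 1/3.

1/3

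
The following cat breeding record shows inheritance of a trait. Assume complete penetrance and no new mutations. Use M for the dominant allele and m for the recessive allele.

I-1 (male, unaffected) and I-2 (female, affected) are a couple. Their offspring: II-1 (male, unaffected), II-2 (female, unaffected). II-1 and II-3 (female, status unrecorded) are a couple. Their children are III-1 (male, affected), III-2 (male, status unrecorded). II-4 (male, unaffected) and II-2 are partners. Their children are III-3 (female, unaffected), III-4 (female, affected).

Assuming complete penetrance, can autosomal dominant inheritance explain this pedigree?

No

Under autosomal dominant, III-4 (affected, female) cannot arise from II-4 (unaffected) × II-2 (unaffected).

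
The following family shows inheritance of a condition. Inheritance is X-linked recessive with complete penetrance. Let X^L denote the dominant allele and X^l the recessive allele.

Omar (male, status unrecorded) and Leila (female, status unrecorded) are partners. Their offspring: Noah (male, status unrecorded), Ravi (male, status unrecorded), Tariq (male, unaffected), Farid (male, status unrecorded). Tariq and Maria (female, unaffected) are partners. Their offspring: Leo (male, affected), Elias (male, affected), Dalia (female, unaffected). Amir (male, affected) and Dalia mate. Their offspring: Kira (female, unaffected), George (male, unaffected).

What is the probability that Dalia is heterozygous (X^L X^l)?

1/5

Tariq is unaffected, so Tariq is X^L Y.
Maria is unaffected so carries L and passed l to Leo (X^l Y), so Maria is X^L X^l.
Their cross gives offspring ratios 1/2 X^L X^L : 1/2 X^L X^l. Conditioning on Dalia being unaffected, P(X^L X^l) = 1/2 / 1 = 1/2 before taking Dalia's own offspring into account.
Amir is affected, so Amir is X^l Y.
Now use Dalia's offspring. Probability of each recorded status — unaffected daughter Kira: 1/2 if Dalia is X^L X^l, 1 if X^L X^L; unaffected son George: 1/2 if Dalia is X^L X^l, 1 if X^L X^L.
Bayes: P(X^L X^l) = 1/2·1/4 / (1/2·1/4 + 1/2·1) = 1/5.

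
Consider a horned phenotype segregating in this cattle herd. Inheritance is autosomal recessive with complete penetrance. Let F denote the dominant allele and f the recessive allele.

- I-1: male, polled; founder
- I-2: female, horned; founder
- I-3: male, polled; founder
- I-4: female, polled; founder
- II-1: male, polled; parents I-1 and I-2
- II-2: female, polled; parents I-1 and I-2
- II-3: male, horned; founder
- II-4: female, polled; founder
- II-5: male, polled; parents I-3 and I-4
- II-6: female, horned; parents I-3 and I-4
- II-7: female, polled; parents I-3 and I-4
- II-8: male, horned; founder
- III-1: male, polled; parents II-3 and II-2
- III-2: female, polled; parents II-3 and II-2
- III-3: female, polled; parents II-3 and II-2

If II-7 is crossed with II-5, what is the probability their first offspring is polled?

I-3 is polled so carries F and passed f to II-6 (ff), so I-3 is Ff.
I-4 is polled so carries F and passed f to II-6 (ff), so I-4 is Ff.
II-7 is a polled offspring of I-3 (Ff) × I-4 (Ff), whose cross gives 1/4 FF : 1/2 Ff : 1/4 ff; conditioning on being polled, II-7 is FF with probability 1/3, Ff with probability 2/3.
II-5 is a polled offspring of I-3 (Ff) × I-4 (Ff), whose cross gives 1/4 FF : 1/2 Ff : 1/4 ff; conditioning on being polled, II-5 is FF with probability 1/3, Ff with probability 2/3.
Summing over parental genotype combinations, P(offspring is polled) = 1/9·1 + 2/9·1 + 2/9·1 + 4/9·3/4 = 8/9.

8/9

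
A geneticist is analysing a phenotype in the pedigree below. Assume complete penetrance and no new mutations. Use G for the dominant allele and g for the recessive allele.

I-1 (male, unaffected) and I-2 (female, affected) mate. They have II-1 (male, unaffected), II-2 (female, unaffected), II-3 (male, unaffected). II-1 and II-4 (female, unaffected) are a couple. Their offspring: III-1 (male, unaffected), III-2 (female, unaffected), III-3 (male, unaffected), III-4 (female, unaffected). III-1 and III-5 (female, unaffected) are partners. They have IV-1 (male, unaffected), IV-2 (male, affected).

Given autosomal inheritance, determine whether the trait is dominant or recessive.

recessive

III-1 and III-5 are both unaffected yet have an affected child IV-2. Under dominance, an affected child requires at least one affected parent, so the trait cannot be dominant.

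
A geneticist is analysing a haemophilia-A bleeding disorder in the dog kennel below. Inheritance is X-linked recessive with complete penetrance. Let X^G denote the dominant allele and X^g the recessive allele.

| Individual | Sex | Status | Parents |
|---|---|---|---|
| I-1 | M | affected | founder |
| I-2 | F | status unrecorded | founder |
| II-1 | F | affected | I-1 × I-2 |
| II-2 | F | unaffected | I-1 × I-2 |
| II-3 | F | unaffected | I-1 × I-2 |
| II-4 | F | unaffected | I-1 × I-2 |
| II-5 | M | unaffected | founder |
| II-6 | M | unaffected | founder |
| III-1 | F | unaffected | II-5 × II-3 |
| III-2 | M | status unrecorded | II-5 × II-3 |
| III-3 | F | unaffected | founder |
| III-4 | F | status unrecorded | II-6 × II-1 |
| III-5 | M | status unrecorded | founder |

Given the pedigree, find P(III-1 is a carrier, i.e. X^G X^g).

II-5 is unaffected, so II-5 is X^G Y.
II-3 is unaffected so carries G and received g from I-1 (X^g Y), so II-3 is X^G X^g.
Their cross gives offspring ratios 1/2 X^G X^G : 1/2 X^G X^g. Conditioning on III-1 being unaffected, P(X^G X^g) = 1/2 / 1 = 1/2.

1/2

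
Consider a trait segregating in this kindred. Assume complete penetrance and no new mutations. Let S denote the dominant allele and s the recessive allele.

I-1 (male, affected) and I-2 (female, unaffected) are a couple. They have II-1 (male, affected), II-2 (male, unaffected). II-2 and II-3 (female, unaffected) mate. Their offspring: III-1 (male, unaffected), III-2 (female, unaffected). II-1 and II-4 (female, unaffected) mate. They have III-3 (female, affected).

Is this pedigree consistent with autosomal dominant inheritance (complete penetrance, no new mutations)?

Yes

A consistent assignment under autosomal dominant exists: I-1 Ss, I-2 ss, II-1 Ss, II-2 ss, II-3 ss, II-4 ss, III-1 ss, III-2 ss, III-3 Ss.
In this assignment every recorded phenotype matches its genotype and every non-founder's genotype is obtainable from its parents' genotypes, so the pedigree is consistent.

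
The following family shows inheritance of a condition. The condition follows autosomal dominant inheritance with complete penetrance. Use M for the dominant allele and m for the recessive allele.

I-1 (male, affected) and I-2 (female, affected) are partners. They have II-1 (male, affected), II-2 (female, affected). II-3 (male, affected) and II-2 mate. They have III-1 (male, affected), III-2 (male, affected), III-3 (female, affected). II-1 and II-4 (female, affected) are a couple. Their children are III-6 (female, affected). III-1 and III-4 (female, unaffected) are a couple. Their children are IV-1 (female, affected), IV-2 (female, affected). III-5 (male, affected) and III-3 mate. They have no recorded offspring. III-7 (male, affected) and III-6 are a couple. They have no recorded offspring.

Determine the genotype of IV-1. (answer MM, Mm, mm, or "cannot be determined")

Mm

From phenotype alone, IV-1 is MM or Mm.
IV-1 is affected so carries M and received m from III-4 (mm), so IV-1 is Mm.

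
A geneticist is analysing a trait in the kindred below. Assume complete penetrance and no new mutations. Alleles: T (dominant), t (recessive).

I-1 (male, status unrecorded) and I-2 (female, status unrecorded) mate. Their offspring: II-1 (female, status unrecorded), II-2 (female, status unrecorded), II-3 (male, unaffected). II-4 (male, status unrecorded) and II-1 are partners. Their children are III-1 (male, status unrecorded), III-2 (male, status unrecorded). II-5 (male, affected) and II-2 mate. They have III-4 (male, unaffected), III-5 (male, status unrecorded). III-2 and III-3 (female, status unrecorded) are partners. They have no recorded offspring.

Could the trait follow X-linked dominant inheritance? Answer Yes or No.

Yes

A consistent assignment under X-linked dominant exists: I-1 X^T Y, I-2 X^T X^t, II-1 X^T X^T, II-2 X^T X^t, II-3 X^t Y, II-4 X^T Y, II-5 X^T Y, III-1 X^T Y, III-2 X^T Y, III-3 X^T X^T, III-4 X^t Y, III-5 X^T Y.
In this assignment every recorded phenotype matches its genotype and every non-founder's genotype is obtainable from its parents' genotypes, so the pedigree is consistent.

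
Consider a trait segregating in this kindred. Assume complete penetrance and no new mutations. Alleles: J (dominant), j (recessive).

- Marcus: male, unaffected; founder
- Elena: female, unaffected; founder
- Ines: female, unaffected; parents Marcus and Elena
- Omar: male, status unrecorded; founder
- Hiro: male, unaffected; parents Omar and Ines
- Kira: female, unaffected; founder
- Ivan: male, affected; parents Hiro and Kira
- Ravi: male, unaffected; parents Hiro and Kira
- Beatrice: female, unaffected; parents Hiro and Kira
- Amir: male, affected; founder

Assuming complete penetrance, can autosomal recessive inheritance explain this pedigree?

Yes

A consistent assignment under autosomal recessive exists: Marcus JJ, Elena JJ, Ines JJ, Omar Jj, Hiro Jj, Kira Jj, Ivan jj, Ravi JJ, Beatrice JJ, Amir jj.
In this assignment every recorded phenotype matches its genotype and every non-founder's genotype is obtainable from its parents' genotypes, so the pedigree is consistent.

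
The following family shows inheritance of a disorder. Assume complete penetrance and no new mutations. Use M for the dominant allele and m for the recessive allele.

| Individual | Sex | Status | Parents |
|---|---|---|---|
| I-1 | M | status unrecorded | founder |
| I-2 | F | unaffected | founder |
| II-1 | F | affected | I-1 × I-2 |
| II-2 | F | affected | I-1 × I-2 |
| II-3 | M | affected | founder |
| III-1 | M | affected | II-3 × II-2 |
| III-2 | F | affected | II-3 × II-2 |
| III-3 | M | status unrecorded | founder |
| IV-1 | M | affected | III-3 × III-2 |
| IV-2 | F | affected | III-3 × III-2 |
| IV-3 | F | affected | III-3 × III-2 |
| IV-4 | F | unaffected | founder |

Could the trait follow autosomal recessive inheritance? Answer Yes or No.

A consistent assignment under autosomal recessive exists: I-1 Mm, I-2 Mm, II-1 mm, II-2 mm, II-3 mm, III-1 mm, III-2 mm, III-3 Mm, IV-1 mm, IV-2 mm, IV-3 mm, IV-4 MM.
In this assignment every recorded phenotype matches its genotype and every non-founder's genotype is obtainable from its parents' genotypes, so the pedigree is consistent.

Yes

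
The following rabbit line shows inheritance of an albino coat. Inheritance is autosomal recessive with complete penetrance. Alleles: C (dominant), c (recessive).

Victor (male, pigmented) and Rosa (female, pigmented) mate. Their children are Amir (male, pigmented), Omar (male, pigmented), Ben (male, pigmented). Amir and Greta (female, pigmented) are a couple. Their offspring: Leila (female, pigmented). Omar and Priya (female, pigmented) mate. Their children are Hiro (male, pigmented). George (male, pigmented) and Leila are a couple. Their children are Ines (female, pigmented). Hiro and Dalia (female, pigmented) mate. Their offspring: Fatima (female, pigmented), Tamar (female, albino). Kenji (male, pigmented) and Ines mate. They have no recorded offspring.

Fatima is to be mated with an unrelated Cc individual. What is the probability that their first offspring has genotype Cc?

1/2

Hiro is pigmented so carries C and passed c to Tamar (cc), so Hiro is Cc.
Dalia is pigmented so carries C and passed c to Tamar (cc), so Dalia is Cc.
Fatima is a pigmented offspring of Hiro (Cc) × Dalia (Cc), whose cross gives 1/4 CC : 1/2 Cc : 1/4 cc; conditioning on being pigmented, Fatima is CC with probability 1/3, Cc with probability 2/3.
Summing over parental genotype combinations, P(offspring has genotype Cc) = 1/3·1/2 + 2/3·1/2 = 1/2.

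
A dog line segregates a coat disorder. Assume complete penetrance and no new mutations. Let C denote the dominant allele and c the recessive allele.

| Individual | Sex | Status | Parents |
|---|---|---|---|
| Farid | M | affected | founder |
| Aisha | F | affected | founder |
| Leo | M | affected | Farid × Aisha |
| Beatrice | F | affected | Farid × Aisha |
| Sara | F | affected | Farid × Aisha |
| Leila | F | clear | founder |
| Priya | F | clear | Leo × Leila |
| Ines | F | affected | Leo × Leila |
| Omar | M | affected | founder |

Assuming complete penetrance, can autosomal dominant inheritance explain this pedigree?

Yes

A consistent assignment under autosomal dominant exists: Farid CC, Aisha Cc, Leo Cc, Beatrice CC, Sara CC, Leila cc, Priya cc, Ines Cc, Omar CC.
In this assignment every recorded phenotype matches its genotype and every non-founder's genotype is obtainable from its parents' genotypes, so the pedigree is consistent.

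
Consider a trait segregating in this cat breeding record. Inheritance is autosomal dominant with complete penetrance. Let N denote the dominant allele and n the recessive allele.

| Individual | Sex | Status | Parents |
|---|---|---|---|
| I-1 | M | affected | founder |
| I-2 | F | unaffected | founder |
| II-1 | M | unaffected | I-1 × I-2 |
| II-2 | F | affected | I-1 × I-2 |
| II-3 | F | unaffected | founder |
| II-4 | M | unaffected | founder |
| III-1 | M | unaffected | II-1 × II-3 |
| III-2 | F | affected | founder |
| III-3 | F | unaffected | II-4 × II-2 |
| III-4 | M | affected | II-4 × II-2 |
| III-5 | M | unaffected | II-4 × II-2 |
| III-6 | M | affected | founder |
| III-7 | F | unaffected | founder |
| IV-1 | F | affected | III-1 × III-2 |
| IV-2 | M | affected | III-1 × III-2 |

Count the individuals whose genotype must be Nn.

5

Obligate heterozygotes: I-1 is affected so carries N and passed n to II-1 (nn), so I-1 is Nn; II-2 is affected so carries N and received n from I-2 (nn), so II-2 is Nn; III-4 is affected so carries N and received n from II-4 (nn), so III-4 is Nn; IV-1 is affected so carries N and received n from III-1 (nn), so IV-1 is Nn; IV-2 is affected so carries N and received n from III-1 (nn), so IV-2 is Nn.
Every other individual is either homozygous by phenotype or has at least one consistent homozygous assignment, so the count is 5.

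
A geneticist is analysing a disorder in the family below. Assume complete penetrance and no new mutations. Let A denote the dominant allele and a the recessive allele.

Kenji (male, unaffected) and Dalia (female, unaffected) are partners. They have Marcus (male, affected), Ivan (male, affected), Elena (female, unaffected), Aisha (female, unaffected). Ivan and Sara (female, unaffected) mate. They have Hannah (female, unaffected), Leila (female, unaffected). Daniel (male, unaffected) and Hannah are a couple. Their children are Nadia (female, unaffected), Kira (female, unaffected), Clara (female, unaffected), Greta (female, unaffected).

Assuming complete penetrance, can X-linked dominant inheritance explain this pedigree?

Under X-linked dominant, Marcus (affected, male) cannot arise from Kenji (unaffected) × Dalia (unaffected).

No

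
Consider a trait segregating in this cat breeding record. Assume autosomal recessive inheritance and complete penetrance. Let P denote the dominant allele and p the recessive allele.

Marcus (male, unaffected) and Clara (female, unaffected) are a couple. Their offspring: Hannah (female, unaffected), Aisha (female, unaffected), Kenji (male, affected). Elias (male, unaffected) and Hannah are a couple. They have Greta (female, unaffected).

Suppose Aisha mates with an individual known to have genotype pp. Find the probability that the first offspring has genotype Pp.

Marcus is unaffected so carries P and passed p to Kenji (pp), so Marcus is Pp.
Clara is unaffected so carries P and passed p to Kenji (pp), so Clara is Pp.
Aisha is an unaffected offspring of Marcus (Pp) × Clara (Pp), whose cross gives 1/4 PP : 1/2 Pp : 1/4 pp; conditioning on being unaffected, Aisha is PP with probability 1/3, Pp with probability 2/3.
Summing over parental genotype combinations, P(offspring has genotype Pp) = 1/3·1 + 2/3·1/2 = 2/3.

2/3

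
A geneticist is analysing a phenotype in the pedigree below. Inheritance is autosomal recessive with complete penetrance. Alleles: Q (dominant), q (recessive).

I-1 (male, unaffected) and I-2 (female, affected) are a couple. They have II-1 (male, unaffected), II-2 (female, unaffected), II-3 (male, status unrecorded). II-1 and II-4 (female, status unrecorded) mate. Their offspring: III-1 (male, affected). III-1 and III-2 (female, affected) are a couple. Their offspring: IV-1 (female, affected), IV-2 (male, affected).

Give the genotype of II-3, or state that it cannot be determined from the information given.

cannot be determined

II-3's phenotype is unrecorded, and no parent or child forces a single allele at both positions; consistent genotype assignments exist with II-3 as Qq or qq.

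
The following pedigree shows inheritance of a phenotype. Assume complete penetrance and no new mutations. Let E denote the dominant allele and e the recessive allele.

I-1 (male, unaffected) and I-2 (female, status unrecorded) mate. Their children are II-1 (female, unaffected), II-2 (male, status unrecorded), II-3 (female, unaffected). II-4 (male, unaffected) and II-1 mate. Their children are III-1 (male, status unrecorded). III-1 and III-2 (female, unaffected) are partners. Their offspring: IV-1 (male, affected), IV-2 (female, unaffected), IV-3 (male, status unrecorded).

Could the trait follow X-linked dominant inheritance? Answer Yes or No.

No

Under X-linked dominant, IV-1 (affected, male) cannot arise from III-1 (unrecorded) × III-2 (unaffected).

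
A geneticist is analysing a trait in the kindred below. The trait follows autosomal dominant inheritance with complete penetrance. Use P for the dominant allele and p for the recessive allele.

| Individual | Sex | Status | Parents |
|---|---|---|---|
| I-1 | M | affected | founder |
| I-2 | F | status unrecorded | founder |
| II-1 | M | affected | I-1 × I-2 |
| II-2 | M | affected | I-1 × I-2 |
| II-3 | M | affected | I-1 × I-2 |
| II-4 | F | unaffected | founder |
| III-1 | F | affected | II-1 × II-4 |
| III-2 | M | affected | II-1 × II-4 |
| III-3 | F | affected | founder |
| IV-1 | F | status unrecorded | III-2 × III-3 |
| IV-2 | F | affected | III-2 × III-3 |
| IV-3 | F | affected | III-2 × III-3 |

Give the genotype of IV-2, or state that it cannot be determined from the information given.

IV-2's phenotype allows PP or Pp, and no parent or child forces a single allele at both positions; consistent genotype assignments exist with IV-2 as PP or Pp.

cannot be determined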